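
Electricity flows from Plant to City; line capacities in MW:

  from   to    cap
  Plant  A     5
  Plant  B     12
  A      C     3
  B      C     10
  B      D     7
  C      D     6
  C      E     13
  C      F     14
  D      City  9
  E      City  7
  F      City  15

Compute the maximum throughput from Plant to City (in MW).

15

Augment Plant→B→D→City: bottleneck 7, flow now 7.
Augment Plant→A→C→D→City: bottleneck 2, flow now 9.
Augment Plant→A→C→E→City: bottleneck 1, flow now 10.
Augment Plant→B→C→E→City: bottleneck 5, flow now 15.
No augmenting path remains; maximum flow = 15.
In the residual graph, reachable from Plant: {Plant, A}.
Min-cut edges: Plant→B (12), A→C (3); capacity 12 + 3 = 15.
This cut is saturated, so no flow can exceed 15.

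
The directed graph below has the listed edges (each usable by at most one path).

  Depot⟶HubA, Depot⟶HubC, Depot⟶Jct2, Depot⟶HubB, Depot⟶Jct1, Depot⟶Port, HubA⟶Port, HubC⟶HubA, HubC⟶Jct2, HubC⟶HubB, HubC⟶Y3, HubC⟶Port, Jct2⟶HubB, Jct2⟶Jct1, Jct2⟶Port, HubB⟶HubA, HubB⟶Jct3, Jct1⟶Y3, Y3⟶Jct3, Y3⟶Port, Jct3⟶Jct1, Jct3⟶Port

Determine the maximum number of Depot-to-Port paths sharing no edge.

Assign every edge capacity 1; by Menger, the answer equals the max flow.
Path Depot→Port (+1); total 1.
Path Depot→HubA→Port (+1); total 2.
Path Depot→HubC→Port (+1); total 3.
Path Depot→Jct2→Port (+1); total 4.
Path Depot→HubB→Jct3→Port (+1); total 5.
Path Depot→Jct1→Y3→Port (+1); total 6.
No residual Depot→Port path; max flow = 6.
Certifying cut of size 6: {Depot→HubA, Depot→HubB, Depot→HubC, Depot→Jct1, Depot→Jct2, Depot→Port}.

6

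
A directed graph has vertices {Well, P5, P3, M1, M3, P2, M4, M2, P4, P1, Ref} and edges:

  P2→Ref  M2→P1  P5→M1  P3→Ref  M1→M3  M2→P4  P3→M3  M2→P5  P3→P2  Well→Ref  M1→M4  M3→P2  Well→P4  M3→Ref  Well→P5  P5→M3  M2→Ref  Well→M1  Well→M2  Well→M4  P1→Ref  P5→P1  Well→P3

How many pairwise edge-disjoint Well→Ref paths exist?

5

Assign every edge capacity 1; by Menger, the answer equals the max flow.
Path Well→Ref (+1); total 1.
Path Well→P3→Ref (+1); total 2.
Path Well→M2→Ref (+1); total 3.
Path Well→P5→M3→Ref (+1); total 4.
Path Well→M1→M3→P2→Ref (+1); total 5.
No residual Well→Ref path; max flow = 5.
Certifying cut of size 5: {Well→M1, Well→M2, Well→P3, Well→P5, Well→Ref}.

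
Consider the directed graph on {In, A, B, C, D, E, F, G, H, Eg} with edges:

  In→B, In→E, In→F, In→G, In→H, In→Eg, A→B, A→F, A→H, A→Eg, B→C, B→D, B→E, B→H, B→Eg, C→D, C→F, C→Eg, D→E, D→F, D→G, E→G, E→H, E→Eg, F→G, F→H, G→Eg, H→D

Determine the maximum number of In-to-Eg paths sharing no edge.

4

Assign every edge capacity 1; by Menger, the answer equals the max flow.
Path In→Eg (+1); total 1.
Path In→B→Eg (+1); total 2.
Path In→E→Eg (+1); total 3.
Path In→G→Eg (+1); total 4.
No residual In→Eg path; max flow = 4.
Certifying cut of size 4: {E→Eg, G→Eg, In→B, In→Eg}.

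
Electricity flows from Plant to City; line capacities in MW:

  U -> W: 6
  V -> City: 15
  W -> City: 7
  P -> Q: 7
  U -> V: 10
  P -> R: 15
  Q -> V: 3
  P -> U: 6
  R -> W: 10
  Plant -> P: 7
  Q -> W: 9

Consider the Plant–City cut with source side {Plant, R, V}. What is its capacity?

32

Edges leaving {Plant, R, V}: Plant→P (7), R→W (10), V→City (15).
Cut capacity = 7 + 10 + 15 = 32.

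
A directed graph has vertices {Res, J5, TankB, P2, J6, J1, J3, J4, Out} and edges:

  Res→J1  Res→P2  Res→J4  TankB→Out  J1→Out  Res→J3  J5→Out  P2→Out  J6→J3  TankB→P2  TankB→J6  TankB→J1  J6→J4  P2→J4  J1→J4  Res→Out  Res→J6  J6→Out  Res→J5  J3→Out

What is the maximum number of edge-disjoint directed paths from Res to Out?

6

Assign every edge capacity 1; by Menger, the answer equals the max flow.
Path Res→Out (+1); total 1.
Path Res→J5→Out (+1); total 2.
Path Res→P2→Out (+1); total 3.
Path Res→J6→Out (+1); total 4.
Path Res→J1→Out (+1); total 5.
Path Res→J3→Out (+1); total 6.
No residual Res→Out path; max flow = 6.
Certifying cut of size 6: {Res→J1, Res→J3, Res→J5, Res→J6, Res→Out, Res→P2}.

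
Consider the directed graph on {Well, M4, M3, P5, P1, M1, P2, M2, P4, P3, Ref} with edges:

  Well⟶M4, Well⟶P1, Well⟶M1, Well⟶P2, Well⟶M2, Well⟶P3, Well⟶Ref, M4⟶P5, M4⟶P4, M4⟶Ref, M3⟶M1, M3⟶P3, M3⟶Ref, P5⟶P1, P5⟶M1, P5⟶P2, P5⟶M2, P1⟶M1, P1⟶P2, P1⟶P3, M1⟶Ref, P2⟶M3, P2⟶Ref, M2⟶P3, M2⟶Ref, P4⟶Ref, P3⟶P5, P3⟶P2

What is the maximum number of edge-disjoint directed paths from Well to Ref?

Assign every edge capacity 1; by Menger, the answer equals the max flow.
Path Well→Ref (+1); total 1.
Path Well→M4→Ref (+1); total 2.
Path Well→M1→Ref (+1); total 3.
Path Well→P2→Ref (+1); total 4.
Path Well→M2→Ref (+1); total 5.
Path Well→P1→P2→M3→Ref (+1); total 6.
No residual Well→Ref path; max flow = 6.
Certifying cut of size 6: {M1→Ref, M2→Ref, P2→M3, P2→Ref, Well→M4, Well→Ref}.

6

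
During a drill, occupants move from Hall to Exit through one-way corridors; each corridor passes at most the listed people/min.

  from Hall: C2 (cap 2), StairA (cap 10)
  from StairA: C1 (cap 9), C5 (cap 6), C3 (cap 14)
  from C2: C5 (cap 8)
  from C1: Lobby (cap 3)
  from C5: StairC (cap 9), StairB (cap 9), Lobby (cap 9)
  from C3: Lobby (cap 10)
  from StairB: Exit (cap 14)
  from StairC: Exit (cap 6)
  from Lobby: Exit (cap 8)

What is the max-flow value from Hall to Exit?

Augment Hall→StairA→C1→Lobby→Exit: bottleneck 3, flow now 3.
Augment Hall→StairA→C5→StairB→Exit: bottleneck 6, flow now 9.
Augment Hall→StairA→C3→Lobby→Exit: bottleneck 1, flow now 10.
Augment Hall→C2→C5→StairB→Exit: bottleneck 2, flow now 12.
No augmenting path remains; maximum flow = 12.
In the residual graph, reachable from Hall: {Hall}.
Min-cut edges: Hall→StairA (10), Hall→C2 (2); capacity 10 + 2 = 12.
This cut is saturated, so no flow can exceed 12.

12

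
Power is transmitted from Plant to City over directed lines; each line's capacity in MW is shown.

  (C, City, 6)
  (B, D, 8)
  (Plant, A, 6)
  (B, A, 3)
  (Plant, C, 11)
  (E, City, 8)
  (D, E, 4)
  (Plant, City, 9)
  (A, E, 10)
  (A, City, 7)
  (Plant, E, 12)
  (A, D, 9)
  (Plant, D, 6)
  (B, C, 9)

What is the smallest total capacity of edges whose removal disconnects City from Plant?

Augment Plant→City: bottleneck 9, flow now 9.
Augment Plant→A→City: bottleneck 6, flow now 15.
Augment Plant→C→City: bottleneck 6, flow now 21.
Augment Plant→E→City: bottleneck 8, flow now 29.
No augmenting path remains; maximum flow = 29.
By max-flow min-cut, the minimum cut capacity equals the max flow.
In the residual graph, reachable from Plant: {Plant, C, D, E}.
Min-cut edges: Plant→A (6), Plant→City (9), C→City (6), E→City (8); capacity 6 + 9 + 6 + 8 = 29.

29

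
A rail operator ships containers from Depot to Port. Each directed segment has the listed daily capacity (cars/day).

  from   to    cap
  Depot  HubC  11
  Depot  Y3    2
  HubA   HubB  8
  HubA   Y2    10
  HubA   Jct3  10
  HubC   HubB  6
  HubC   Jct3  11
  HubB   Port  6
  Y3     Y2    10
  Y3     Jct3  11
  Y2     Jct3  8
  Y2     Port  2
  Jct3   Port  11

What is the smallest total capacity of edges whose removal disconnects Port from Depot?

13

Augment Depot→HubC→HubB→Port: bottleneck 6, flow now 6.
Augment Depot→HubC→Jct3→Port: bottleneck 5, flow now 11.
Augment Depot→Y3→Y2→Port: bottleneck 2, flow now 13.
No augmenting path remains; maximum flow = 13.
By max-flow min-cut, the minimum cut capacity equals the max flow.
In the residual graph, reachable from Depot: {Depot}.
Min-cut edges: Depot→HubC (11), Depot→Y3 (2); capacity 11 + 2 = 13.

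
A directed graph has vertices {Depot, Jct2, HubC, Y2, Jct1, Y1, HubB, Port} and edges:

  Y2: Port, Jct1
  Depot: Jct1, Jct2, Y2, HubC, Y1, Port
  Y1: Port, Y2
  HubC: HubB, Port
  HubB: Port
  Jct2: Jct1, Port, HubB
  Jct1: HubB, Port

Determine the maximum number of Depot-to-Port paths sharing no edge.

Assign every edge capacity 1; by Menger, the answer equals the max flow.
Path Depot→Port (+1); total 1.
Path Depot→Jct2→Port (+1); total 2.
Path Depot→HubC→Port (+1); total 3.
Path Depot→Y2→Port (+1); total 4.
Path Depot→Jct1→Port (+1); total 5.
Path Depot→Y1→Port (+1); total 6.
No residual Depot→Port path; max flow = 6.
Certifying cut of size 6: {Depot→HubC, Depot→Jct1, Depot→Jct2, Depot→Port, Depot→Y1, Depot→Y2}.

6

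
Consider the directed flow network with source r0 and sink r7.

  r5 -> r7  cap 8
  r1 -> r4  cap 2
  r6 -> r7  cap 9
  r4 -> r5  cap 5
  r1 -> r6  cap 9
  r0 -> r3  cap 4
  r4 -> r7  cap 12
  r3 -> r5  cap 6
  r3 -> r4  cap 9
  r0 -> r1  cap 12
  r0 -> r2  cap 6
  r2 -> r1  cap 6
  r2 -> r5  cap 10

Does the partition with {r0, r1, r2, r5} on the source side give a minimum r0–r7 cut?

Given cut capacity: 4 + 2 + 9 + 8 = 23.
Augment r0→r1→r4→r7: bottleneck 2, flow now 2.
Augment r0→r1→r6→r7: bottleneck 9, flow now 11.
Augment r0→r2→r5→r7: bottleneck 6, flow now 17.
Augment r0→r3→r4→r7: bottleneck 4, flow now 21.
No augmenting path remains; maximum flow = 21.
In the residual graph, reachable from r0: {r0, r1}.
Min-cut edges: r0→r2 (6), r0→r3 (4), r1→r4 (2), r1→r6 (9); capacity 6 + 4 + 2 + 9 = 21.
Cut capacity 23 exceeds the max flow 21, so it is not minimum.

No — its capacity is 23, but the minimum cut has capacity 21.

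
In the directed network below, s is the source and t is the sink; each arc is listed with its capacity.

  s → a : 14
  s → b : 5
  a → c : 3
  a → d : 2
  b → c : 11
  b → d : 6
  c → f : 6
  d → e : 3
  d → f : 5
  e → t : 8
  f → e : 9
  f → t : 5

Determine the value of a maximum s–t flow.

Augment s→a→c→f→t: bottleneck 3, flow now 3.
Augment s→a→d→e→t: bottleneck 2, flow now 5.
Augment s→b→c→f→t: bottleneck 2, flow now 7.
Augment s→b→d→e→t: bottleneck 1, flow now 8.
Augment s→b→c→f→e→t: bottleneck 1, flow now 9.
Augment s→b→d→f→e→t: bottleneck 1, flow now 10.
No augmenting path remains; maximum flow = 10.
In the residual graph, reachable from s: {s, a}.
Min-cut edges: s→b (5), a→c (3), a→d (2); capacity 5 + 3 + 2 = 10.
This cut is saturated, so no flow can exceed 10.

10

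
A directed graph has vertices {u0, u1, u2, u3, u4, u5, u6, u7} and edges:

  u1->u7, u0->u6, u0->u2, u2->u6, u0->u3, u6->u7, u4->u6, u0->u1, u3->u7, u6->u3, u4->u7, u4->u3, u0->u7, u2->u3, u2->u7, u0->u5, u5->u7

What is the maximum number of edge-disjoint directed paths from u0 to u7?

6

Assign every edge capacity 1; by Menger, the answer equals the max flow.
Path u0→u7 (+1); total 1.
Path u0→u1→u7 (+1); total 2.
Path u0→u2→u7 (+1); total 3.
Path u0→u3→u7 (+1); total 4.
Path u0→u5→u7 (+1); total 5.
Path u0→u6→u7 (+1); total 6.
No residual u0→u7 path; max flow = 6.
Certifying cut of size 6: {u0→u1, u0→u2, u0→u3, u0→u5, u0→u6, u0→u7}.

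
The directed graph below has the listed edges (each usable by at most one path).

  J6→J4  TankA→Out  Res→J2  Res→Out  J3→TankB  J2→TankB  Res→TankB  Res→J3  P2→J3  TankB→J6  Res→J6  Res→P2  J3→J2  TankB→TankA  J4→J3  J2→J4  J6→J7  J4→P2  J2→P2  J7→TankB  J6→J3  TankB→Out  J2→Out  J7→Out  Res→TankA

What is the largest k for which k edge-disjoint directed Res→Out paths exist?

5

Assign every edge capacity 1; by Menger, the answer equals the max flow.
Path Res→Out (+1); total 1.
Path Res→J2→Out (+1); total 2.
Path Res→TankB→Out (+1); total 3.
Path Res→TankA→Out (+1); total 4.
Path Res→J6→J7→Out (+1); total 5.
No residual Res→Out path; max flow = 5.
Certifying cut of size 5: {J2→Out, J6→J7, Res→Out, TankA→Out, TankB→Out}.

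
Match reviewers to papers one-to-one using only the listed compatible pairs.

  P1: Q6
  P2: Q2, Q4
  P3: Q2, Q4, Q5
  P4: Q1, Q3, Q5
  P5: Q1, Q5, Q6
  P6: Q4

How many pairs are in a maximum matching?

Unit-capacity flow: source→left, listed edges, right→sink; max matching = max flow.
Augmenting path P1→Q6 (+1); matched 1.
Augmenting path P2→Q2 (+1); matched 2.
Augmenting path P3→Q4 (+1); matched 3.
Augmenting path P4→Q1 (+1); matched 4.
Augmenting path P5→Q5 (+1); matched 5.
Augmenting path P6→Q4→P3→Q5→P5→Q1→P4→Q3 (+1); matched 6.
No augmenting path remains; maximum matching = 6.
König certificate: {P1, P2, P3, P4, P5, P6} is a vertex cover of size 6 (every listed pair touches it), so no matching can be larger.

6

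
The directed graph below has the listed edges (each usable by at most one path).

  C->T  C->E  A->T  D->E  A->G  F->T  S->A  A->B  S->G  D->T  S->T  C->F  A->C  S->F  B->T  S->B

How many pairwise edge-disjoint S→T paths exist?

Assign every edge capacity 1; by Menger, the answer equals the max flow.
Path S→T (+1); total 1.
Path S→A→T (+1); total 2.
Path S→B→T (+1); total 3.
Path S→F→T (+1); total 4.
No residual S→T path; max flow = 4.
Certifying cut of size 4: {S→A, S→B, S→F, S→T}.

4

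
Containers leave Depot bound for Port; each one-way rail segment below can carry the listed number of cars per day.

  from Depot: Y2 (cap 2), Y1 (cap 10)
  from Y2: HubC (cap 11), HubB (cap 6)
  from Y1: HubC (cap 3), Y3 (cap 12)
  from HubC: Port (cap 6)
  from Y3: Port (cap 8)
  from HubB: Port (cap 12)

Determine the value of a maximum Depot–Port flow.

Augment Depot→Y2→HubC→Port: bottleneck 2, flow now 2.
Augment Depot→Y1→HubC→Port: bottleneck 3, flow now 5.
Augment Depot→Y1→Y3→Port: bottleneck 7, flow now 12.
No augmenting path remains; maximum flow = 12.
In the residual graph, reachable from Depot: {Depot}.
Min-cut edges: Depot→Y2 (2), Depot→Y1 (10); capacity 2 + 10 = 12.
This cut is saturated, so no flow can exceed 12.

12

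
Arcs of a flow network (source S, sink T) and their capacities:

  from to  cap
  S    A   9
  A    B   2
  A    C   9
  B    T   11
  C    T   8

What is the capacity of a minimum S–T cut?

Augment S→A→B→T: bottleneck 2, flow now 2.
Augment S→A→C→T: bottleneck 7, flow now 9.
No augmenting path remains; maximum flow = 9.
By max-flow min-cut, the minimum cut capacity equals the max flow.
In the residual graph, reachable from S: {S}.
Min-cut edges: S→A (9); capacity 9 = 9.

9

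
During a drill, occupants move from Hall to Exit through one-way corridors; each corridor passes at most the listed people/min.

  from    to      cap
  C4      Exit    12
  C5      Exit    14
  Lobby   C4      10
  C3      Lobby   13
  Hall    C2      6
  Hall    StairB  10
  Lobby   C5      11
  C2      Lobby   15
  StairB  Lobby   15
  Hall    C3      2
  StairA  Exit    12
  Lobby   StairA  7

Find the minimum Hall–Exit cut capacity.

18

Augment Hall→C3→Lobby→StairA→Exit: bottleneck 2, flow now 2.
Augment Hall→StairB→Lobby→StairA→Exit: bottleneck 5, flow now 7.
Augment Hall→StairB→Lobby→C4→Exit: bottleneck 5, flow now 12.
Augment Hall→C2→Lobby→C4→Exit: bottleneck 5, flow now 17.
Augment Hall→C2→Lobby→C5→Exit: bottleneck 1, flow now 18.
No augmenting path remains; maximum flow = 18.
By max-flow min-cut, the minimum cut capacity equals the max flow.
In the residual graph, reachable from Hall: {Hall}.
Min-cut edges: Hall→C3 (2), Hall→StairB (10), Hall→C2 (6); capacity 2 + 10 + 6 = 18.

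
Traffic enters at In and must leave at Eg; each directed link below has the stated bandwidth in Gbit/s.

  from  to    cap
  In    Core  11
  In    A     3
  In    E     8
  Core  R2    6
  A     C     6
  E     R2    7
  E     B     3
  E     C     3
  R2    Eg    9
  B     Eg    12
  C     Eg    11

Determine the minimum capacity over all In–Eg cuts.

Augment In→Core→R2→Eg: bottleneck 6, flow now 6.
Augment In→A→C→Eg: bottleneck 3, flow now 9.
Augment In→E→R2→Eg: bottleneck 3, flow now 12.
Augment In→E→B→Eg: bottleneck 3, flow now 15.
Augment In→E→C→Eg: bottleneck 2, flow now 17.
No augmenting path remains; maximum flow = 17.
By max-flow min-cut, the minimum cut capacity equals the max flow.
In the residual graph, reachable from In: {In, Core}.
Min-cut edges: In→A (3), In→E (8), Core→R2 (6); capacity 3 + 8 + 6 = 17.

17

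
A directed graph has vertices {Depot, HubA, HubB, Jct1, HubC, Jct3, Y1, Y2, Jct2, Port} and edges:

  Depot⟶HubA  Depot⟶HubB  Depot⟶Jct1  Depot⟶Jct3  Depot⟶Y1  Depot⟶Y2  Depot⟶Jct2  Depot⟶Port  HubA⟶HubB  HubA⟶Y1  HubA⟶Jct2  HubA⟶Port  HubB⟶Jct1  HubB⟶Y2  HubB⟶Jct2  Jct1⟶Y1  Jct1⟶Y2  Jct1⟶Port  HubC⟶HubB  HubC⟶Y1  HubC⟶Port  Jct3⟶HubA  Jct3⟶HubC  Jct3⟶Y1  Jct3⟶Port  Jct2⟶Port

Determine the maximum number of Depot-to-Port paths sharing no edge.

Assign every edge capacity 1; by Menger, the answer equals the max flow.
Path Depot→Port (+1); total 1.
Path Depot→HubA→Port (+1); total 2.
Path Depot→Jct1→Port (+1); total 3.
Path Depot→Jct3→Port (+1); total 4.
Path Depot→Jct2→Port (+1); total 5.
No residual Depot→Port path; max flow = 5.
Certifying cut of size 5: {Depot→HubA, Depot→Jct3, Depot→Port, Jct1→Port, Jct2→Port}.

5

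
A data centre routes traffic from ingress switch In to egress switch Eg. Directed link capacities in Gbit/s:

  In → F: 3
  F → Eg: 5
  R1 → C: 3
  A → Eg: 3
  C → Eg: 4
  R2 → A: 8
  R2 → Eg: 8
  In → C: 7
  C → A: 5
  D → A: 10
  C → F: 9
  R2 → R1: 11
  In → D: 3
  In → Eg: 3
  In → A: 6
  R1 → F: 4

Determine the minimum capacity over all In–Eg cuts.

Augment In→Eg: bottleneck 3, flow now 3.
Augment In→C→Eg: bottleneck 4, flow now 7.
Augment In→F→Eg: bottleneck 3, flow now 10.
Augment In→A→Eg: bottleneck 3, flow now 13.
Augment In→C→F→Eg: bottleneck 2, flow now 15.
No augmenting path remains; maximum flow = 15.
By max-flow min-cut, the minimum cut capacity equals the max flow.
In the residual graph, reachable from In: {In, C, F, D, A}.
Min-cut edges: In→Eg (3), C→Eg (4), F→Eg (5), A→Eg (3); capacity 3 + 4 + 5 + 3 = 15.

15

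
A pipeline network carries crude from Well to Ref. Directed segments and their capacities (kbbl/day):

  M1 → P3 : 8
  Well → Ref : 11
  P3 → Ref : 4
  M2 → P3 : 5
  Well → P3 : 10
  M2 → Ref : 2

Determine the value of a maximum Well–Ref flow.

Augment Well→Ref: bottleneck 11, flow now 11.
Augment Well→P3→Ref: bottleneck 4, flow now 15.
No augmenting path remains; maximum flow = 15.
In the residual graph, reachable from Well: {Well, P3}.
Min-cut edges: Well→Ref (11), P3→Ref (4); capacity 11 + 4 = 15.
This cut is saturated, so no flow can exceed 15.

15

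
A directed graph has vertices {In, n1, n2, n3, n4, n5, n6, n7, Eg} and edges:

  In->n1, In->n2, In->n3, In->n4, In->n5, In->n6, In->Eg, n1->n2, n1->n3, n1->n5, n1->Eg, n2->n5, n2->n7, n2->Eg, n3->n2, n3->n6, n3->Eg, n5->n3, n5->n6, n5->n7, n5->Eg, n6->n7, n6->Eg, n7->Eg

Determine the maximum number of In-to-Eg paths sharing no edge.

6

Assign every edge capacity 1; by Menger, the answer equals the max flow.
Path In→Eg (+1); total 1.
Path In→n1→Eg (+1); total 2.
Path In→n2→Eg (+1); total 3.
Path In→n3→Eg (+1); total 4.
Path In→n5→Eg (+1); total 5.
Path In→n6→Eg (+1); total 6.
No residual In→Eg path; max flow = 6.
Certifying cut of size 6: {In→Eg, In→n1, In→n2, In→n3, In→n5, In→n6}.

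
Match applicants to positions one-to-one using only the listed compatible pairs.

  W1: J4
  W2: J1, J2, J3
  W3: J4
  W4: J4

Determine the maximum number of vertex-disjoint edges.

2

Unit-capacity flow: source→left, listed edges, right→sink; max matching = max flow.
Augmenting path W1→J4 (+1); matched 1.
Augmenting path W2→J1 (+1); matched 2.
No augmenting path remains; maximum matching = 2.
König certificate: {W2, J4} is a vertex cover of size 2 (every listed pair touches it), so no matching can be larger.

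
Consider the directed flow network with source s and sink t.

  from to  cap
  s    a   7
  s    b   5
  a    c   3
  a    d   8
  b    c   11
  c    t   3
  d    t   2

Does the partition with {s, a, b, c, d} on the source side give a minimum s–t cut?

Yes — it is a minimum cut (capacity 5).

Given cut capacity: 3 + 2 = 5.
Augment s→a→c→t: bottleneck 3, flow now 3.
Augment s→a→d→t: bottleneck 2, flow now 5.
No augmenting path remains; maximum flow = 5.
Cut capacity 5 equals the max flow, so it is a minimum cut.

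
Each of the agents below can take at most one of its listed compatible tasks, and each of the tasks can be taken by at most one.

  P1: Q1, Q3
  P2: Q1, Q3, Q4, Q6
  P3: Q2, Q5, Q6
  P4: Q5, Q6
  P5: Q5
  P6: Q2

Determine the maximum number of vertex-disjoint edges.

5

Unit-capacity flow: source→left, listed edges, right→sink; max matching = max flow.
Augmenting path P1→Q1 (+1); matched 1.
Augmenting path P2→Q3 (+1); matched 2.
Augmenting path P3→Q2 (+1); matched 3.
Augmenting path P4→Q5 (+1); matched 4.
Augmenting path P5→Q5→P4→Q6 (+1); matched 5.
No augmenting path remains; maximum matching = 5.
König certificate: {P1, P2, Q2, Q5, Q6} is a vertex cover of size 5 (every listed pair touches it), so no matching can be larger.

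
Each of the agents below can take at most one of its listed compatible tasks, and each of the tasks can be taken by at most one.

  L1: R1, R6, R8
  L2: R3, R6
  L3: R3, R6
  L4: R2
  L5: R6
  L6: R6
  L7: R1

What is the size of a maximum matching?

5

Unit-capacity flow: source→left, listed edges, right→sink; max matching = max flow.
Augmenting path L1→R1 (+1); matched 1.
Augmenting path L2→R3 (+1); matched 2.
Augmenting path L3→R6 (+1); matched 3.
Augmenting path L4→R2 (+1); matched 4.
Augmenting path L7→R1→L1→R8 (+1); matched 5.
No augmenting path remains; maximum matching = 5.
König certificate: {L1, L4, L7, R3, R6} is a vertex cover of size 5 (every listed pair touches it), so no matching can be larger.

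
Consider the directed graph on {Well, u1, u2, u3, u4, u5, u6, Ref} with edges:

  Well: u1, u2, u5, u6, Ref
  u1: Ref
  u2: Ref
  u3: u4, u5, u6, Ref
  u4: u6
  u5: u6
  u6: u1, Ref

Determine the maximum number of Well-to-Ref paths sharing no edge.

4

Assign every edge capacity 1; by Menger, the answer equals the max flow.
Path Well→Ref (+1); total 1.
Path Well→u1→Ref (+1); total 2.
Path Well→u2→Ref (+1); total 3.
Path Well→u6→Ref (+1); total 4.
No residual Well→Ref path; max flow = 4.
Certifying cut of size 4: {Well→Ref, Well→u2, u1→Ref, u6→Ref}.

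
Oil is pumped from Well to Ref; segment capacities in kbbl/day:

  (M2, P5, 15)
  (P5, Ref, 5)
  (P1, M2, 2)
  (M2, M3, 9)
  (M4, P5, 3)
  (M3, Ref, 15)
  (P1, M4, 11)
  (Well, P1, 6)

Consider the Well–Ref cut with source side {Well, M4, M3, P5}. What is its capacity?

26

Edges leaving {Well, M4, M3, P5}: Well→P1 (6), M3→Ref (15), P5→Ref (5).
Cut capacity = 6 + 15 + 5 = 26.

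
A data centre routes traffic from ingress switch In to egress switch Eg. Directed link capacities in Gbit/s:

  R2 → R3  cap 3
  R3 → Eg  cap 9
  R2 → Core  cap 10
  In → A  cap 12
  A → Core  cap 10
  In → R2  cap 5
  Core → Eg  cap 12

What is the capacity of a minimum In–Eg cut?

15

Augment In→A→Core→Eg: bottleneck 10, flow now 10.
Augment In→R2→Core→Eg: bottleneck 2, flow now 12.
Augment In→R2→R3→Eg: bottleneck 3, flow now 15.
No augmenting path remains; maximum flow = 15.
By max-flow min-cut, the minimum cut capacity equals the max flow.
In the residual graph, reachable from In: {In, A}.
Min-cut edges: In→R2 (5), A→Core (10); capacity 5 + 10 = 15.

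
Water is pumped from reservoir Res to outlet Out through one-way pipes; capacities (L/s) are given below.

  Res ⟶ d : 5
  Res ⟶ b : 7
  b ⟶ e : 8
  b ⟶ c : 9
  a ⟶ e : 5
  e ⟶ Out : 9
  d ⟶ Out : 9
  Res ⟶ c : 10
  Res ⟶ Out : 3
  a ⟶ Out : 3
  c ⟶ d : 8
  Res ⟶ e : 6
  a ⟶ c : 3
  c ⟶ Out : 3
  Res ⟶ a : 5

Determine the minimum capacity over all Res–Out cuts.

Augment Res→Out: bottleneck 3, flow now 3.
Augment Res→a→Out: bottleneck 3, flow now 6.
Augment Res→c→Out: bottleneck 3, flow now 9.
Augment Res→d→Out: bottleneck 5, flow now 14.
Augment Res→e→Out: bottleneck 6, flow now 20.
Augment Res→a→e→Out: bottleneck 2, flow now 22.
Augment Res→b→e→Out: bottleneck 1, flow now 23.
Augment Res→c→d→Out: bottleneck 4, flow now 27.
No augmenting path remains; maximum flow = 27.
By max-flow min-cut, the minimum cut capacity equals the max flow.
In the residual graph, reachable from Res: {Res, a, b, c, d, e}.
Min-cut edges: Res→Out (3), a→Out (3), c→Out (3), d→Out (9), e→Out (9); capacity 3 + 3 + 3 + 9 + 9 = 27.

27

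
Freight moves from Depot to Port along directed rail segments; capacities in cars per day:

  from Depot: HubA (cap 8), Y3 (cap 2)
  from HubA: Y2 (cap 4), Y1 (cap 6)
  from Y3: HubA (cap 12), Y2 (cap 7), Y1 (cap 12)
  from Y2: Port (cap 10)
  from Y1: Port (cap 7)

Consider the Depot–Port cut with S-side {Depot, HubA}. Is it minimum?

Given cut capacity: 2 + 4 + 6 = 12.
Augment Depot→HubA→Y2→Port: bottleneck 4, flow now 4.
Augment Depot→HubA→Y1→Port: bottleneck 4, flow now 8.
Augment Depot→Y3→Y2→Port: bottleneck 2, flow now 10.
No augmenting path remains; maximum flow = 10.
In the residual graph, reachable from Depot: {Depot}.
Min-cut edges: Depot→HubA (8), Depot→Y3 (2); capacity 8 + 2 = 10.
Cut capacity 12 exceeds the max flow 10, so it is not minimum.

No — its capacity is 12, but the minimum cut has capacity 10.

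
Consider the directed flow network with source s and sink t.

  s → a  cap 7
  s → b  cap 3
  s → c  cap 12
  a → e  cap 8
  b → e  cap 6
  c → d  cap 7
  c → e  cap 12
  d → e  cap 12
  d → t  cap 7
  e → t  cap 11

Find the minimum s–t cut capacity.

18

Augment s→a→e→t: bottleneck 7, flow now 7.
Augment s→b→e→t: bottleneck 3, flow now 10.
Augment s→c→d→t: bottleneck 7, flow now 17.
Augment s→c→e→t: bottleneck 1, flow now 18.
No augmenting path remains; maximum flow = 18.
By max-flow min-cut, the minimum cut capacity equals the max flow.
In the residual graph, reachable from s: {s, a, b, c, e}.
Min-cut edges: c→d (7), e→t (11); capacity 7 + 11 = 18.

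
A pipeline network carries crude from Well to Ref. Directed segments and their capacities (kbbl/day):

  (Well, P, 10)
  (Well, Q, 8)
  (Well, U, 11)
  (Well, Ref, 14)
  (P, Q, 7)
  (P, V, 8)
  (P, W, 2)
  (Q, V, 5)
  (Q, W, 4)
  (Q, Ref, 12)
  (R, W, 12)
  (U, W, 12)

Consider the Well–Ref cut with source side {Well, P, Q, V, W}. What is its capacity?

Edges leaving {Well, P, Q, V, W}: Well→U (11), Well→Ref (14), Q→Ref (12).
Cut capacity = 11 + 14 + 12 = 37.

37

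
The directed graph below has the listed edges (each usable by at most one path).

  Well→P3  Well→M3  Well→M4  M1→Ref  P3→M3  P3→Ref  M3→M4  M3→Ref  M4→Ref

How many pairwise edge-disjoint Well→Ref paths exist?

3

Assign every edge capacity 1; by Menger, the answer equals the max flow.
Path Well→P3→Ref (+1); total 1.
Path Well→M3→Ref (+1); total 2.
Path Well→M4→Ref (+1); total 3.
No residual Well→Ref path; max flow = 3.
Certifying cut of size 3: {Well→M3, Well→M4, Well→P3}.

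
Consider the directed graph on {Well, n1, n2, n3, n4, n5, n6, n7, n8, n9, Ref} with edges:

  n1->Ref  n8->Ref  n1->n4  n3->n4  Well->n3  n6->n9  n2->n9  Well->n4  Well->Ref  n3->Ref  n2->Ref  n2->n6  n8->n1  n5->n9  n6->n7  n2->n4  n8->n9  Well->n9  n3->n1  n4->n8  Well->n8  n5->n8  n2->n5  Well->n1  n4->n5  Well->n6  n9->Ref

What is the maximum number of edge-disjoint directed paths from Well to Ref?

Assign every edge capacity 1; by Menger, the answer equals the max flow.
Path Well→Ref (+1); total 1.
Path Well→n1→Ref (+1); total 2.
Path Well→n3→Ref (+1); total 3.
Path Well→n8→Ref (+1); total 4.
Path Well→n9→Ref (+1); total 5.
No residual Well→Ref path; max flow = 5.
Certifying cut of size 5: {Well→Ref, Well→n3, n1→Ref, n8→Ref, n9→Ref}.

5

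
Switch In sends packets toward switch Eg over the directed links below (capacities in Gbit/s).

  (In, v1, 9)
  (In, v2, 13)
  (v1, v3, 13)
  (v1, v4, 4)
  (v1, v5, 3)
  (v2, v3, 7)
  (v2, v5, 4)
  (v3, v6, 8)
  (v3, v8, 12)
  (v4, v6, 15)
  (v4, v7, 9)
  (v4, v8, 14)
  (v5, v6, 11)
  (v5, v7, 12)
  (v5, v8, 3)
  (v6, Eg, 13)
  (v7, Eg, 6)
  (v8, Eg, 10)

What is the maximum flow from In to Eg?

20

Augment In→v1→v3→v6→Eg: bottleneck 8, flow now 8.
Augment In→v1→v3→v8→Eg: bottleneck 1, flow now 9.
Augment In→v2→v3→v8→Eg: bottleneck 7, flow now 16.
Augment In→v2→v5→v6→Eg: bottleneck 4, flow now 20.
No augmenting path remains; maximum flow = 20.
In the residual graph, reachable from In: {In, v2}.
Min-cut edges: In→v1 (9), v2→v3 (7), v2→v5 (4); capacity 9 + 7 + 4 = 20.
This cut is saturated, so no flow can exceed 20.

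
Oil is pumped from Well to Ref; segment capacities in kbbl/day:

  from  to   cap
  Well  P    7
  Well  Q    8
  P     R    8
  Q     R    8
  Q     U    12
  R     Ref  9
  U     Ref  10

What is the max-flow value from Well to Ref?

15

Augment Well→P→R→Ref: bottleneck 7, flow now 7.
Augment Well→Q→R→Ref: bottleneck 2, flow now 9.
Augment Well→Q→U→Ref: bottleneck 6, flow now 15.
No augmenting path remains; maximum flow = 15.
In the residual graph, reachable from Well: {Well}.
Min-cut edges: Well→P (7), Well→Q (8); capacity 7 + 8 = 15.
This cut is saturated, so no flow can exceed 15.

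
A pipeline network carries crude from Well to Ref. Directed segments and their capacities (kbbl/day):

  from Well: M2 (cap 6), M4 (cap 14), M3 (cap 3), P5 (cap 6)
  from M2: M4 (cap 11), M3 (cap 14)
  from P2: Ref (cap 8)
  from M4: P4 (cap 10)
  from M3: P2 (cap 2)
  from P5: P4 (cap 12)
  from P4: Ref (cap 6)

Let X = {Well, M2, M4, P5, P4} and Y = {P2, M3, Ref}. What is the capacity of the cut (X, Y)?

23

Edges leaving {Well, M2, M4, P5, P4}: Well→M3 (3), M2→M3 (14), P4→Ref (6).
Cut capacity = 3 + 14 + 6 = 23.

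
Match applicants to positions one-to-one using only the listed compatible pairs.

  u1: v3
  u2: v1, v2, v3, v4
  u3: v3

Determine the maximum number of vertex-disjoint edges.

Unit-capacity flow: source→left, listed edges, right→sink; max matching = max flow.
Augmenting path u1→v3 (+1); matched 1.
Augmenting path u2→v1 (+1); matched 2.
No augmenting path remains; maximum matching = 2.
König certificate: {u2, v3} is a vertex cover of size 2 (every listed pair touches it), so no matching can be larger.

2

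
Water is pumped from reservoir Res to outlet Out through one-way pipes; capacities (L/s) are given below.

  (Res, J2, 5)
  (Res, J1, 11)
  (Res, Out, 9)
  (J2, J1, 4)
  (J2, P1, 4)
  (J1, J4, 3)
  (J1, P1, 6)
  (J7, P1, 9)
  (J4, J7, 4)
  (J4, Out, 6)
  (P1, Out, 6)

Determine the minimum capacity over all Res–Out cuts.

Augment Res→Out: bottleneck 9, flow now 9.
Augment Res→J2→P1→Out: bottleneck 4, flow now 13.
Augment Res→J1→J4→Out: bottleneck 3, flow now 16.
Augment Res→J1→P1→Out: bottleneck 2, flow now 18.
No augmenting path remains; maximum flow = 18.
By max-flow min-cut, the minimum cut capacity equals the max flow.
In the residual graph, reachable from Res: {Res, J2, J1, P1}.
Min-cut edges: Res→Out (9), J1→J4 (3), P1→Out (6); capacity 9 + 3 + 6 = 18.

18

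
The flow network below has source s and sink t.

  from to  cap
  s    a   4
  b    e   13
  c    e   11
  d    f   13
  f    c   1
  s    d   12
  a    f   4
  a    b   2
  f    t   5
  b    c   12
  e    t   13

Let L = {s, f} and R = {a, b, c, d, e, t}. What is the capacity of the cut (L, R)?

22

Edges leaving {s, f}: s→a (4), s→d (12), f→c (1), f→t (5).
Cut capacity = 4 + 12 + 1 + 5 = 22.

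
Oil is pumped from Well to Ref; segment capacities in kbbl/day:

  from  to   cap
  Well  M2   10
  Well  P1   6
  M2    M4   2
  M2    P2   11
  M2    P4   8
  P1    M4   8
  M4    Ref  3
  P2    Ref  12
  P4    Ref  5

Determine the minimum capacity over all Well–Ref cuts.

13

Augment Well→M2→M4→Ref: bottleneck 2, flow now 2.
Augment Well→M2→P2→Ref: bottleneck 8, flow now 10.
Augment Well→P1→M4→Ref: bottleneck 1, flow now 11.
Augment Well→P1→M4→M2→P2→Ref: bottleneck 2, flow now 13. (uses reverse residual edge)
No augmenting path remains; maximum flow = 13.
By max-flow min-cut, the minimum cut capacity equals the max flow.
In the residual graph, reachable from Well: {Well, P1, M4}.
Min-cut edges: Well→M2 (10), M4→Ref (3); capacity 10 + 3 = 13.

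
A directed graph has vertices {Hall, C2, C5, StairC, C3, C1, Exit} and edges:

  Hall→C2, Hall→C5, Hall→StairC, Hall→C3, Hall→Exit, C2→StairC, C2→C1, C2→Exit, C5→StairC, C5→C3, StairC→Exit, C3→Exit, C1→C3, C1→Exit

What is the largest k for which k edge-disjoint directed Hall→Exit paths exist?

4

Assign every edge capacity 1; by Menger, the answer equals the max flow.
Path Hall→Exit (+1); total 1.
Path Hall→C2→Exit (+1); total 2.
Path Hall→StairC→Exit (+1); total 3.
Path Hall→C3→Exit (+1); total 4.
No residual Hall→Exit path; max flow = 4.
Certifying cut of size 4: {C3→Exit, Hall→C2, Hall→Exit, StairC→Exit}.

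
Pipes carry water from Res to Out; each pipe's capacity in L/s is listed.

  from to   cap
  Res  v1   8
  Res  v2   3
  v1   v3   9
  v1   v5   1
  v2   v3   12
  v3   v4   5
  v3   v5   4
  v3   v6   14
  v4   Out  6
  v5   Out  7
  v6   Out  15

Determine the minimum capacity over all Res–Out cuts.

11

Augment Res→v1→v5→Out: bottleneck 1, flow now 1.
Augment Res→v1→v3→v4→Out: bottleneck 5, flow now 6.
Augment Res→v1→v3→v5→Out: bottleneck 2, flow now 8.
Augment Res→v2→v3→v5→Out: bottleneck 2, flow now 10.
Augment Res→v2→v3→v6→Out: bottleneck 1, flow now 11.
No augmenting path remains; maximum flow = 11.
By max-flow min-cut, the minimum cut capacity equals the max flow.
In the residual graph, reachable from Res: {Res}.
Min-cut edges: Res→v1 (8), Res→v2 (3); capacity 8 + 3 = 11.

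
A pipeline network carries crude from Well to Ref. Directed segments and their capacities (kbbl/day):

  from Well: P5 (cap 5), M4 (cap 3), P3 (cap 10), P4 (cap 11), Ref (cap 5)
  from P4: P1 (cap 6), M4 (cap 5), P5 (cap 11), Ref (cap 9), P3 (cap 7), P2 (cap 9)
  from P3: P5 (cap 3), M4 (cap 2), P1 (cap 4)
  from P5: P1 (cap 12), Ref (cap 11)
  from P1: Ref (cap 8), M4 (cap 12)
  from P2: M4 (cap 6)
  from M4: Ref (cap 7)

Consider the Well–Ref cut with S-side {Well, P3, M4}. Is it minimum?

Given cut capacity: 11 + 5 + 5 + 3 + 4 + 7 = 35.
Augment Well→Ref: bottleneck 5, flow now 5.
Augment Well→P4→Ref: bottleneck 9, flow now 14.
Augment Well→P5→Ref: bottleneck 5, flow now 19.
Augment Well→M4→Ref: bottleneck 3, flow now 22.
Augment Well→P4→P5→Ref: bottleneck 2, flow now 24.
Augment Well→P3→P5→Ref: bottleneck 3, flow now 27.
Augment Well→P3→P1→Ref: bottleneck 4, flow now 31.
Augment Well→P3→M4→Ref: bottleneck 2, flow now 33.
No augmenting path remains; maximum flow = 33.
In the residual graph, reachable from Well: {Well, P3}.
Min-cut edges: Well→P4 (11), Well→P5 (5), Well→M4 (3), Well→Ref (5), P3→P5 (3), P3→P1 (4), P3→M4 (2); capacity 11 + 5 + 3 + 5 + 3 + 4 + 2 = 33.
Cut capacity 35 exceeds the max flow 33, so it is not minimum.

No — its capacity is 35, but the minimum cut has capacity 33.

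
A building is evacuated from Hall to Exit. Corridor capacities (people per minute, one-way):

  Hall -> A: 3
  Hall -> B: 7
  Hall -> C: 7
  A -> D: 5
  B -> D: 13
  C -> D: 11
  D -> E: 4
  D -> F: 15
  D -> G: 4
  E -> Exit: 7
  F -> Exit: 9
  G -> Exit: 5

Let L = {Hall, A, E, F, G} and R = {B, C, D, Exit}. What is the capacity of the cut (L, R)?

40

Edges leaving {Hall, A, E, F, G}: Hall→B (7), Hall→C (7), A→D (5), E→Exit (7), F→Exit (9), G→Exit (5).
Cut capacity = 7 + 7 + 5 + 7 + 9 + 5 = 40.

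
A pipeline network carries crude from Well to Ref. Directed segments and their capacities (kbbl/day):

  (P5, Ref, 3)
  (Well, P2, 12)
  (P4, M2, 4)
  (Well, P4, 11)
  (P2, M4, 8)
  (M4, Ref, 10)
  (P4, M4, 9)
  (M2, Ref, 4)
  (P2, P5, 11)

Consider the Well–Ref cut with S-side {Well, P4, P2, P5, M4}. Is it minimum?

Yes — it is a minimum cut (capacity 17).

Given cut capacity: 4 + 3 + 10 = 17.
Augment Well→P4→M2→Ref: bottleneck 4, flow now 4.
Augment Well→P4→M4→Ref: bottleneck 7, flow now 11.
Augment Well→P2→P5→Ref: bottleneck 3, flow now 14.
Augment Well→P2→M4→Ref: bottleneck 3, flow now 17.
No augmenting path remains; maximum flow = 17.
Cut capacity 17 equals the max flow, so it is a minimum cut.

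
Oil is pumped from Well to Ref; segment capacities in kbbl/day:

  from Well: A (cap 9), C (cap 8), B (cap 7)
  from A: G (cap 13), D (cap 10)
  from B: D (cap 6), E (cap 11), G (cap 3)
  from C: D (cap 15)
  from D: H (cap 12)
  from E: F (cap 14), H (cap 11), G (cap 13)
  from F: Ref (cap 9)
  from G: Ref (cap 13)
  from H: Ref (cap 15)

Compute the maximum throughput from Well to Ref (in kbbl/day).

Augment Well→A→G→Ref: bottleneck 9, flow now 9.
Augment Well→B→G→Ref: bottleneck 3, flow now 12.
Augment Well→B→D→H→Ref: bottleneck 4, flow now 16.
Augment Well→C→D→H→Ref: bottleneck 8, flow now 24.
No augmenting path remains; maximum flow = 24.
In the residual graph, reachable from Well: {Well}.
Min-cut edges: Well→A (9), Well→B (7), Well→C (8); capacity 9 + 7 + 8 = 24.
This cut is saturated, so no flow can exceed 24.

24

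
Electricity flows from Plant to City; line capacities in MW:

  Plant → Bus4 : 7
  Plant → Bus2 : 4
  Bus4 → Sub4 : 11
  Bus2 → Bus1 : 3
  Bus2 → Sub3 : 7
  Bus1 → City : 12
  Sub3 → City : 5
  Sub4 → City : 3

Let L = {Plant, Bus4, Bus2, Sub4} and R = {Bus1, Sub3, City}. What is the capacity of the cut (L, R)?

13

Edges leaving {Plant, Bus4, Bus2, Sub4}: Bus2→Bus1 (3), Bus2→Sub3 (7), Sub4→City (3).
Cut capacity = 3 + 7 + 3 = 13.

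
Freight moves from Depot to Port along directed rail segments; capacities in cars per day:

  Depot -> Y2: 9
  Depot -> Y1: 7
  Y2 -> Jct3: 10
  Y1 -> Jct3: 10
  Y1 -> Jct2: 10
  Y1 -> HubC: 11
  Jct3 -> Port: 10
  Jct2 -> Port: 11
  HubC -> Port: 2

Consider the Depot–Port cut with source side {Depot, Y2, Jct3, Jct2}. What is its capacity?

28

Edges leaving {Depot, Y2, Jct3, Jct2}: Depot→Y1 (7), Jct3→Port (10), Jct2→Port (11).
Cut capacity = 7 + 10 + 11 = 28.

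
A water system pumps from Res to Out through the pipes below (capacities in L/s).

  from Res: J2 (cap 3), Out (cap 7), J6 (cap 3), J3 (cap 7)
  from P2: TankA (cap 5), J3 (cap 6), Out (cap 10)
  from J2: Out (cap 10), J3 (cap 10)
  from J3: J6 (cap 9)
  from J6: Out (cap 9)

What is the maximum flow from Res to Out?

19

Augment Res→Out: bottleneck 7, flow now 7.
Augment Res→J2→Out: bottleneck 3, flow now 10.
Augment Res→J6→Out: bottleneck 3, flow now 13.
Augment Res→J3→J6→Out: bottleneck 6, flow now 19.
No augmenting path remains; maximum flow = 19.
In the residual graph, reachable from Res: {Res, J3, J6}.
Min-cut edges: Res→J2 (3), Res→Out (7), J6→Out (9); capacity 3 + 7 + 9 = 19.
This cut is saturated, so no flow can exceed 19.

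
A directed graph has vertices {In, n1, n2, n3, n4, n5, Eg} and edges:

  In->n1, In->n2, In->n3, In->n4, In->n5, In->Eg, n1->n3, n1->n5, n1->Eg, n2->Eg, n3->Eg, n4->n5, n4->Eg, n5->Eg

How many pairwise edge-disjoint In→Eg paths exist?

Assign every edge capacity 1; by Menger, the answer equals the max flow.
Path In→Eg (+1); total 1.
Path In→n1→Eg (+1); total 2.
Path In→n2→Eg (+1); total 3.
Path In→n3→Eg (+1); total 4.
Path In→n4→Eg (+1); total 5.
Path In→n5→Eg (+1); total 6.
No residual In→Eg path; max flow = 6.
Certifying cut of size 6: {In→Eg, In→n1, In→n2, In→n3, In→n4, In→n5}.

6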